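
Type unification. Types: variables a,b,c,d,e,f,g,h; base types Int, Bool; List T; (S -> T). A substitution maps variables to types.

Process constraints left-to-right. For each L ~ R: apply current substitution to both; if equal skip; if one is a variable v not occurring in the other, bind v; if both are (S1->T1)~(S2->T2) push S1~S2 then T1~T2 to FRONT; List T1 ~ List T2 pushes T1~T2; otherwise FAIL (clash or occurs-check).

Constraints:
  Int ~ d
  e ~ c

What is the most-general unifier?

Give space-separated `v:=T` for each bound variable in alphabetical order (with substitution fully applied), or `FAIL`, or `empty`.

Answer: d:=Int e:=c

Derivation:
step 1: unify Int ~ d  [subst: {-} | 1 pending]
  bind d := Int
step 2: unify e ~ c  [subst: {d:=Int} | 0 pending]
  bind e := c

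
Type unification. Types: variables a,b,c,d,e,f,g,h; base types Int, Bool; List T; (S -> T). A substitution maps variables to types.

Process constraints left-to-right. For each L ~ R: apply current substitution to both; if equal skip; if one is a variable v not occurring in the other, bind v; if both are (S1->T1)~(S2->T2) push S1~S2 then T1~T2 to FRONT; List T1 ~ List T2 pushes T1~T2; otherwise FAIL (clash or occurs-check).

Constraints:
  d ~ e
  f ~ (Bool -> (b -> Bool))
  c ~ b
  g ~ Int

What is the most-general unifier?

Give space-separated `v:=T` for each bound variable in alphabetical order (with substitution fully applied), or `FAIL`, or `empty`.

Answer: c:=b d:=e f:=(Bool -> (b -> Bool)) g:=Int

Derivation:
step 1: unify d ~ e  [subst: {-} | 3 pending]
  bind d := e
step 2: unify f ~ (Bool -> (b -> Bool))  [subst: {d:=e} | 2 pending]
  bind f := (Bool -> (b -> Bool))
step 3: unify c ~ b  [subst: {d:=e, f:=(Bool -> (b -> Bool))} | 1 pending]
  bind c := b
step 4: unify g ~ Int  [subst: {d:=e, f:=(Bool -> (b -> Bool)), c:=b} | 0 pending]
  bind g := Int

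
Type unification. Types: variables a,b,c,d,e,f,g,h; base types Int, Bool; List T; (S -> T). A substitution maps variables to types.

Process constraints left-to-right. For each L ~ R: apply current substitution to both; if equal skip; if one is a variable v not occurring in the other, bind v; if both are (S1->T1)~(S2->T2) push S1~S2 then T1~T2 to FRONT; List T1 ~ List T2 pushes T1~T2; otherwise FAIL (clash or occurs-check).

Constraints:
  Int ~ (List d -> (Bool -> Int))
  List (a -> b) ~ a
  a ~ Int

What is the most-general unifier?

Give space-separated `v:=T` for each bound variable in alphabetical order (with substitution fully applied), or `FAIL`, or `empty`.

step 1: unify Int ~ (List d -> (Bool -> Int))  [subst: {-} | 2 pending]
  clash: Int vs (List d -> (Bool -> Int))

Answer: FAIL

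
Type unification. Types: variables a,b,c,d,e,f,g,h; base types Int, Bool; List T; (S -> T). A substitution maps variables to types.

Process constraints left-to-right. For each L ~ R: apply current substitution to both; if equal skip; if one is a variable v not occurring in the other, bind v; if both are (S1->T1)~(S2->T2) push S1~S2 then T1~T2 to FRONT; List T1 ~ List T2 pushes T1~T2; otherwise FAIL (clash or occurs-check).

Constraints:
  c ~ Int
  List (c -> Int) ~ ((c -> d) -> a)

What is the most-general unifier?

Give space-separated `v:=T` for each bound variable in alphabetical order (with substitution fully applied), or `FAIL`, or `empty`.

step 1: unify c ~ Int  [subst: {-} | 1 pending]
  bind c := Int
step 2: unify List (Int -> Int) ~ ((Int -> d) -> a)  [subst: {c:=Int} | 0 pending]
  clash: List (Int -> Int) vs ((Int -> d) -> a)

Answer: FAIL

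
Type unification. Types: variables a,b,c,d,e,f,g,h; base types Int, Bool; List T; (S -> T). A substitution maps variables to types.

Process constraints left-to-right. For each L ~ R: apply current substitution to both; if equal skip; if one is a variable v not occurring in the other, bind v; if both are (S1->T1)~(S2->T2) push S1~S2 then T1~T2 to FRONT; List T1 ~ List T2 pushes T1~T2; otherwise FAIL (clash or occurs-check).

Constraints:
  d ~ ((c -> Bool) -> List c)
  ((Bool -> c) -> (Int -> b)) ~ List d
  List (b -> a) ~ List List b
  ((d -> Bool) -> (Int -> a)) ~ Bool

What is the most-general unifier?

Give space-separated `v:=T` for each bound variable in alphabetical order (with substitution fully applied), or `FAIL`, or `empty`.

step 1: unify d ~ ((c -> Bool) -> List c)  [subst: {-} | 3 pending]
  bind d := ((c -> Bool) -> List c)
step 2: unify ((Bool -> c) -> (Int -> b)) ~ List ((c -> Bool) -> List c)  [subst: {d:=((c -> Bool) -> List c)} | 2 pending]
  clash: ((Bool -> c) -> (Int -> b)) vs List ((c -> Bool) -> List c)

Answer: FAIL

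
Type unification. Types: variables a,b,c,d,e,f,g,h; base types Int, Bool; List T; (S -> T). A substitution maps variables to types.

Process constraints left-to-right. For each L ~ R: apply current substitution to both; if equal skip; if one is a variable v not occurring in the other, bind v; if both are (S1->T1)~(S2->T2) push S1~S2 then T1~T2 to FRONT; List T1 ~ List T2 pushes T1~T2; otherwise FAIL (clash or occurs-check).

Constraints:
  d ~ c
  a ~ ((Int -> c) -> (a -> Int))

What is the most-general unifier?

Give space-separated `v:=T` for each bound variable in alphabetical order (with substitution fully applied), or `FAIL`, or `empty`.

step 1: unify d ~ c  [subst: {-} | 1 pending]
  bind d := c
step 2: unify a ~ ((Int -> c) -> (a -> Int))  [subst: {d:=c} | 0 pending]
  occurs-check fail: a in ((Int -> c) -> (a -> Int))

Answer: FAIL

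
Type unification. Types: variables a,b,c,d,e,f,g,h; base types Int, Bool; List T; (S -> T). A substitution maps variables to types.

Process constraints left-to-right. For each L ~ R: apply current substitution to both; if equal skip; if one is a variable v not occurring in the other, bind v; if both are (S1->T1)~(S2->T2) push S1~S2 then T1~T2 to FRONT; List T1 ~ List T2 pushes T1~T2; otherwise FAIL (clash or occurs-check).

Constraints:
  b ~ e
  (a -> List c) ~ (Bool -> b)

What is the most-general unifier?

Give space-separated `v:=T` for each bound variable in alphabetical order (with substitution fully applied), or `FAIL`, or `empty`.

step 1: unify b ~ e  [subst: {-} | 1 pending]
  bind b := e
step 2: unify (a -> List c) ~ (Bool -> e)  [subst: {b:=e} | 0 pending]
  -> decompose arrow: push a~Bool, List c~e
step 3: unify a ~ Bool  [subst: {b:=e} | 1 pending]
  bind a := Bool
step 4: unify List c ~ e  [subst: {b:=e, a:=Bool} | 0 pending]
  bind e := List c

Answer: a:=Bool b:=List c e:=List c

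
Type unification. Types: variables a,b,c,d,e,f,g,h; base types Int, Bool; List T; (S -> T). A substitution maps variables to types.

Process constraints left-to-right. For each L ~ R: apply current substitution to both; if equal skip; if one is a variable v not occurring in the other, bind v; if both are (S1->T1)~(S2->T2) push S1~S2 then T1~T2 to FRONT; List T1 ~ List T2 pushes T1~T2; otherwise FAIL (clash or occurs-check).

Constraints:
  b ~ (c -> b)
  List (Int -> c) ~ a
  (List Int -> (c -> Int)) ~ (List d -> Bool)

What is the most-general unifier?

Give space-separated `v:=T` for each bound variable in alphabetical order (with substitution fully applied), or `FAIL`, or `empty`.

step 1: unify b ~ (c -> b)  [subst: {-} | 2 pending]
  occurs-check fail: b in (c -> b)

Answer: FAIL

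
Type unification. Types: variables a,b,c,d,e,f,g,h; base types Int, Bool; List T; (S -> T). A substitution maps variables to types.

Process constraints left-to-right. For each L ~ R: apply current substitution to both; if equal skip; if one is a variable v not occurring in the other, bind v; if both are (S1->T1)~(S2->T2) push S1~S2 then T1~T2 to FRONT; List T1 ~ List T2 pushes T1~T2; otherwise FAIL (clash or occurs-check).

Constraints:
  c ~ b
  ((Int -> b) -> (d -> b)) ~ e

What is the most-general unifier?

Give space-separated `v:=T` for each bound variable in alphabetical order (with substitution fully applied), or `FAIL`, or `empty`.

step 1: unify c ~ b  [subst: {-} | 1 pending]
  bind c := b
step 2: unify ((Int -> b) -> (d -> b)) ~ e  [subst: {c:=b} | 0 pending]
  bind e := ((Int -> b) -> (d -> b))

Answer: c:=b e:=((Int -> b) -> (d -> b))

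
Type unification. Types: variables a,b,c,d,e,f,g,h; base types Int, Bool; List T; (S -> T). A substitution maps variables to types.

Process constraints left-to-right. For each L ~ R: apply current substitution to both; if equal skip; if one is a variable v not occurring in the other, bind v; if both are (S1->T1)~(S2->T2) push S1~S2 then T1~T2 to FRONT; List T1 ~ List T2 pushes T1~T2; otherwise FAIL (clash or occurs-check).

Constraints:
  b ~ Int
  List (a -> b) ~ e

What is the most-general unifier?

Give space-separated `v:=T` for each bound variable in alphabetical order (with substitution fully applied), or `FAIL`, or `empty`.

Answer: b:=Int e:=List (a -> Int)

Derivation:
step 1: unify b ~ Int  [subst: {-} | 1 pending]
  bind b := Int
step 2: unify List (a -> Int) ~ e  [subst: {b:=Int} | 0 pending]
  bind e := List (a -> Int)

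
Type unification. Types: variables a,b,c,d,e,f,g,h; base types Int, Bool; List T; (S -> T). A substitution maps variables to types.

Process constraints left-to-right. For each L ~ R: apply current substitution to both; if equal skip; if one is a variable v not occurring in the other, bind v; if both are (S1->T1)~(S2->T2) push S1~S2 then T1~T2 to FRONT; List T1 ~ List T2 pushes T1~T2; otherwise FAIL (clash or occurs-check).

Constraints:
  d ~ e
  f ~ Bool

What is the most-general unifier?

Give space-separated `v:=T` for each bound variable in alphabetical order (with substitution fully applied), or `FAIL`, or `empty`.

step 1: unify d ~ e  [subst: {-} | 1 pending]
  bind d := e
step 2: unify f ~ Bool  [subst: {d:=e} | 0 pending]
  bind f := Bool

Answer: d:=e f:=Bool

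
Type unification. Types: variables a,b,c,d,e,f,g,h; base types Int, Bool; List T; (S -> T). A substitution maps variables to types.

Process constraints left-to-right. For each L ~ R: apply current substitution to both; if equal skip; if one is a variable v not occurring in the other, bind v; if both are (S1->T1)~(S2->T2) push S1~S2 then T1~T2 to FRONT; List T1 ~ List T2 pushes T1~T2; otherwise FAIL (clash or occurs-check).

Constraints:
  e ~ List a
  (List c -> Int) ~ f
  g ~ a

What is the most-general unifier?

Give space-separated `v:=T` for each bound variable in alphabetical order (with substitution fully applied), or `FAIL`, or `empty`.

step 1: unify e ~ List a  [subst: {-} | 2 pending]
  bind e := List a
step 2: unify (List c -> Int) ~ f  [subst: {e:=List a} | 1 pending]
  bind f := (List c -> Int)
step 3: unify g ~ a  [subst: {e:=List a, f:=(List c -> Int)} | 0 pending]
  bind g := a

Answer: e:=List a f:=(List c -> Int) g:=a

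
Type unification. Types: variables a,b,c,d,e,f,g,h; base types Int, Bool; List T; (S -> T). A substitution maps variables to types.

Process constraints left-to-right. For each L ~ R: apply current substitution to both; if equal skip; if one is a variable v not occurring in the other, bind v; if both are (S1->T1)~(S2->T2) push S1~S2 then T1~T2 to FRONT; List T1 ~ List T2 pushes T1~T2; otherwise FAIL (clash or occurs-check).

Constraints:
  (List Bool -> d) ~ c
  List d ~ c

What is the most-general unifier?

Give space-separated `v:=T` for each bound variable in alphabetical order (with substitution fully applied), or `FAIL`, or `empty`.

Answer: FAIL

Derivation:
step 1: unify (List Bool -> d) ~ c  [subst: {-} | 1 pending]
  bind c := (List Bool -> d)
step 2: unify List d ~ (List Bool -> d)  [subst: {c:=(List Bool -> d)} | 0 pending]
  clash: List d vs (List Bool -> d)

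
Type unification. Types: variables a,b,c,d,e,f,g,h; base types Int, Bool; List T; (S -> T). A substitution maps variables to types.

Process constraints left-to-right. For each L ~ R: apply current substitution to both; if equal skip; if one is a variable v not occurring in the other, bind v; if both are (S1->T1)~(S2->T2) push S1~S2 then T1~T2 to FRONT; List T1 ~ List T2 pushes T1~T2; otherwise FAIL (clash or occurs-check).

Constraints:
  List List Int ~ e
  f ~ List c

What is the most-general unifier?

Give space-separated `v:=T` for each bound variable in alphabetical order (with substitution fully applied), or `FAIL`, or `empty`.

Answer: e:=List List Int f:=List c

Derivation:
step 1: unify List List Int ~ e  [subst: {-} | 1 pending]
  bind e := List List Int
step 2: unify f ~ List c  [subst: {e:=List List Int} | 0 pending]
  bind f := List c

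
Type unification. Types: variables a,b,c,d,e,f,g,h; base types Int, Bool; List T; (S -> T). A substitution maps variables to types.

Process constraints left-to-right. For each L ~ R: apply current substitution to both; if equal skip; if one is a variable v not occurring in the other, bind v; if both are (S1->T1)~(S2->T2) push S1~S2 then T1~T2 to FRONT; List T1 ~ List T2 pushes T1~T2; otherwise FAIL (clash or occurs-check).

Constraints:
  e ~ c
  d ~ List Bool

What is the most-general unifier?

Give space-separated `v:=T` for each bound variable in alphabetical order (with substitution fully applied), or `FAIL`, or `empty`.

step 1: unify e ~ c  [subst: {-} | 1 pending]
  bind e := c
step 2: unify d ~ List Bool  [subst: {e:=c} | 0 pending]
  bind d := List Bool

Answer: d:=List Bool e:=c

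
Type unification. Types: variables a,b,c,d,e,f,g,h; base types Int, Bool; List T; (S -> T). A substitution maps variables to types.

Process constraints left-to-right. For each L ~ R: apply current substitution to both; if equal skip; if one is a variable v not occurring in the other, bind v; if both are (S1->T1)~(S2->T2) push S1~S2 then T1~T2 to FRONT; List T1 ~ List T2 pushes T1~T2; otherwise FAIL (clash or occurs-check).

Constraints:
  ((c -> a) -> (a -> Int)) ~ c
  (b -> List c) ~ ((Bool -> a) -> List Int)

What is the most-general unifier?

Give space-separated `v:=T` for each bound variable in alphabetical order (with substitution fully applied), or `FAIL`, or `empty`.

Answer: FAIL

Derivation:
step 1: unify ((c -> a) -> (a -> Int)) ~ c  [subst: {-} | 1 pending]
  occurs-check fail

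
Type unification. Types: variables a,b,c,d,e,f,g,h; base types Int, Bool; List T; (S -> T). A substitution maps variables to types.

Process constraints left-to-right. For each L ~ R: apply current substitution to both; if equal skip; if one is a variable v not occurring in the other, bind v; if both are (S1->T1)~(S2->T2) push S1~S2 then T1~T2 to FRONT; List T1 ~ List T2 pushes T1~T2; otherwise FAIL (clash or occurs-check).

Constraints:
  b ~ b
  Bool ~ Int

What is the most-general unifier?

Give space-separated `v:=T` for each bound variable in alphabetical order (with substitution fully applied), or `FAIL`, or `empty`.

step 1: unify b ~ b  [subst: {-} | 1 pending]
  -> identical, skip
step 2: unify Bool ~ Int  [subst: {-} | 0 pending]
  clash: Bool vs Int

Answer: FAIL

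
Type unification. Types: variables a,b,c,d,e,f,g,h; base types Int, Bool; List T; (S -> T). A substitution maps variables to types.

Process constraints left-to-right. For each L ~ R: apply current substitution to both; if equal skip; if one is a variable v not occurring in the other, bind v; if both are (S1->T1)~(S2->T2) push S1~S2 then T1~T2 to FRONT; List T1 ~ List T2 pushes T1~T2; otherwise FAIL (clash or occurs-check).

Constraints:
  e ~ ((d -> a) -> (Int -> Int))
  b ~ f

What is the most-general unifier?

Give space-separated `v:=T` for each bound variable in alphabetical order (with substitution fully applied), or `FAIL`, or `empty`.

step 1: unify e ~ ((d -> a) -> (Int -> Int))  [subst: {-} | 1 pending]
  bind e := ((d -> a) -> (Int -> Int))
step 2: unify b ~ f  [subst: {e:=((d -> a) -> (Int -> Int))} | 0 pending]
  bind b := f

Answer: b:=f e:=((d -> a) -> (Int -> Int))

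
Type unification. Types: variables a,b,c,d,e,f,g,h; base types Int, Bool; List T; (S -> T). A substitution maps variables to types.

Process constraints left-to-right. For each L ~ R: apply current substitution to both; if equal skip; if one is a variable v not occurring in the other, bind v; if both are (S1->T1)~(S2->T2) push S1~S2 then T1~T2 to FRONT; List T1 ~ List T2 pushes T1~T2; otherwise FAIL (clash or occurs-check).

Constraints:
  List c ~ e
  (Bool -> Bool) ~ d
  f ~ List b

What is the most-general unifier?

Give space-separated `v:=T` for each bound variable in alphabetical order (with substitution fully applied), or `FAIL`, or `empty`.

step 1: unify List c ~ e  [subst: {-} | 2 pending]
  bind e := List c
step 2: unify (Bool -> Bool) ~ d  [subst: {e:=List c} | 1 pending]
  bind d := (Bool -> Bool)
step 3: unify f ~ List b  [subst: {e:=List c, d:=(Bool -> Bool)} | 0 pending]
  bind f := List b

Answer: d:=(Bool -> Bool) e:=List c f:=List b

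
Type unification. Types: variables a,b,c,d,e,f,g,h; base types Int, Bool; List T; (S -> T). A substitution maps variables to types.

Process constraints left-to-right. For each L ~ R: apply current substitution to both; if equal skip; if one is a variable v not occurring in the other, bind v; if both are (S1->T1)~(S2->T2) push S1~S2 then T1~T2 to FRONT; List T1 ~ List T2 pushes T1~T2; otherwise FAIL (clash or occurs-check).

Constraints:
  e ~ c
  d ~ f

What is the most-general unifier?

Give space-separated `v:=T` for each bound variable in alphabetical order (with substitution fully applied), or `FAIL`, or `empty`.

Answer: d:=f e:=c

Derivation:
step 1: unify e ~ c  [subst: {-} | 1 pending]
  bind e := c
step 2: unify d ~ f  [subst: {e:=c} | 0 pending]
  bind d := f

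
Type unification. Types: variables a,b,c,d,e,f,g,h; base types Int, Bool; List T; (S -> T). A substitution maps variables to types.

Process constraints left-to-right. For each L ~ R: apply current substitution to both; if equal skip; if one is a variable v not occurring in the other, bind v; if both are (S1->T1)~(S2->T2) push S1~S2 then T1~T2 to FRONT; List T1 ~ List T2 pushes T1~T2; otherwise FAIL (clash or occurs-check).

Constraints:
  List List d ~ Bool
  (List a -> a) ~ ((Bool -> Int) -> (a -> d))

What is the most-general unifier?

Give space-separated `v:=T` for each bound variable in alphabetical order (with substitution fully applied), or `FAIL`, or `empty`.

step 1: unify List List d ~ Bool  [subst: {-} | 1 pending]
  clash: List List d vs Bool

Answer: FAIL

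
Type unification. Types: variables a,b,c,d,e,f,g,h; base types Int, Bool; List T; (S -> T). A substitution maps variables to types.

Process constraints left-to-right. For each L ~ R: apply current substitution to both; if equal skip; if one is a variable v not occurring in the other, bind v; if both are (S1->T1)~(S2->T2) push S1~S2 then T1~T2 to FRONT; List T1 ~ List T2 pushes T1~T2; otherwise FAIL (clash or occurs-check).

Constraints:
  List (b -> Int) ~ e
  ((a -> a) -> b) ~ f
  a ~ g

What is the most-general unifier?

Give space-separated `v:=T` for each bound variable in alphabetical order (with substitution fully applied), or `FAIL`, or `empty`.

step 1: unify List (b -> Int) ~ e  [subst: {-} | 2 pending]
  bind e := List (b -> Int)
step 2: unify ((a -> a) -> b) ~ f  [subst: {e:=List (b -> Int)} | 1 pending]
  bind f := ((a -> a) -> b)
step 3: unify a ~ g  [subst: {e:=List (b -> Int), f:=((a -> a) -> b)} | 0 pending]
  bind a := g

Answer: a:=g e:=List (b -> Int) f:=((g -> g) -> b)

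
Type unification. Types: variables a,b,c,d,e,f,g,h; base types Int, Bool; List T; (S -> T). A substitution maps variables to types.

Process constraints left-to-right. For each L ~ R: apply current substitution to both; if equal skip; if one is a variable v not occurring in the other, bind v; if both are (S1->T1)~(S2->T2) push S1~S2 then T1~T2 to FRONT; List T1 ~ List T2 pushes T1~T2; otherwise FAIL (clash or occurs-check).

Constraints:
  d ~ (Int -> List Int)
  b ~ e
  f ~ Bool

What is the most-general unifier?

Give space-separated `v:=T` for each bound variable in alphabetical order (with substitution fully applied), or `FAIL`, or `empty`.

Answer: b:=e d:=(Int -> List Int) f:=Bool

Derivation:
step 1: unify d ~ (Int -> List Int)  [subst: {-} | 2 pending]
  bind d := (Int -> List Int)
step 2: unify b ~ e  [subst: {d:=(Int -> List Int)} | 1 pending]
  bind b := e
step 3: unify f ~ Bool  [subst: {d:=(Int -> List Int), b:=e} | 0 pending]
  bind f := Bool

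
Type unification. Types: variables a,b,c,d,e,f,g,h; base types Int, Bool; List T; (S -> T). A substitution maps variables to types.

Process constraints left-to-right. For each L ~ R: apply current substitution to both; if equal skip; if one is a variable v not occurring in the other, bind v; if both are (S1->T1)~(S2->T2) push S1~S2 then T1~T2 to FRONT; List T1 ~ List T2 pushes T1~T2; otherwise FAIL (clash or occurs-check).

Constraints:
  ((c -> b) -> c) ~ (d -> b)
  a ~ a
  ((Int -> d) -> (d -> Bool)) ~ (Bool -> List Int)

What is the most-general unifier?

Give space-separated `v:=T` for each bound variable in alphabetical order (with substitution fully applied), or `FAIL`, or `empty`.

step 1: unify ((c -> b) -> c) ~ (d -> b)  [subst: {-} | 2 pending]
  -> decompose arrow: push (c -> b)~d, c~b
step 2: unify (c -> b) ~ d  [subst: {-} | 3 pending]
  bind d := (c -> b)
step 3: unify c ~ b  [subst: {d:=(c -> b)} | 2 pending]
  bind c := b
step 4: unify a ~ a  [subst: {d:=(c -> b), c:=b} | 1 pending]
  -> identical, skip
step 5: unify ((Int -> (b -> b)) -> ((b -> b) -> Bool)) ~ (Bool -> List Int)  [subst: {d:=(c -> b), c:=b} | 0 pending]
  -> decompose arrow: push (Int -> (b -> b))~Bool, ((b -> b) -> Bool)~List Int
step 6: unify (Int -> (b -> b)) ~ Bool  [subst: {d:=(c -> b), c:=b} | 1 pending]
  clash: (Int -> (b -> b)) vs Bool

Answer: FAIL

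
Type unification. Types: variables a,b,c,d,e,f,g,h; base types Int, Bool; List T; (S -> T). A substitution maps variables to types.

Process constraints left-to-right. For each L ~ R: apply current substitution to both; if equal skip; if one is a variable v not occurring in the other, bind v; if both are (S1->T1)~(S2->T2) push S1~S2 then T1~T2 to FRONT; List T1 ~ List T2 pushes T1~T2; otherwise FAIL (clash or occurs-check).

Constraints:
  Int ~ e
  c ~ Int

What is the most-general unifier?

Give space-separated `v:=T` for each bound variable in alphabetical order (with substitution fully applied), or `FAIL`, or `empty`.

step 1: unify Int ~ e  [subst: {-} | 1 pending]
  bind e := Int
step 2: unify c ~ Int  [subst: {e:=Int} | 0 pending]
  bind c := Int

Answer: c:=Int e:=Int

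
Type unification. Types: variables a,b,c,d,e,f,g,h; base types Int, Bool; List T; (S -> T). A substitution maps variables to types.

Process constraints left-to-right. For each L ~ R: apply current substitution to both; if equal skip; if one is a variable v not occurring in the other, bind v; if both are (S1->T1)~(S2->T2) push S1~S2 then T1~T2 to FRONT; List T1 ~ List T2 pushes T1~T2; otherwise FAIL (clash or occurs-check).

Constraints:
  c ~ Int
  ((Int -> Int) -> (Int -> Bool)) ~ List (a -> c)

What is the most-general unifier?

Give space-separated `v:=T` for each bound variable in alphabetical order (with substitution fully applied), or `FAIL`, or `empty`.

Answer: FAIL

Derivation:
step 1: unify c ~ Int  [subst: {-} | 1 pending]
  bind c := Int
step 2: unify ((Int -> Int) -> (Int -> Bool)) ~ List (a -> Int)  [subst: {c:=Int} | 0 pending]
  clash: ((Int -> Int) -> (Int -> Bool)) vs List (a -> Int)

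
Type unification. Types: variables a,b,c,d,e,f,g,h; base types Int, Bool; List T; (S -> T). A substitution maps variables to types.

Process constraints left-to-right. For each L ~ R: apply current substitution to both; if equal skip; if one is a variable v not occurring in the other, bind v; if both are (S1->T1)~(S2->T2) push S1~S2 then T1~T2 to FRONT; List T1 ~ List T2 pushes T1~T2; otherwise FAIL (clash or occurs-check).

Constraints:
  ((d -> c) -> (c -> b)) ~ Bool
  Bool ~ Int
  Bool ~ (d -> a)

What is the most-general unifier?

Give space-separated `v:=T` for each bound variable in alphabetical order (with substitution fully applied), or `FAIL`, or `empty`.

Answer: FAIL

Derivation:
step 1: unify ((d -> c) -> (c -> b)) ~ Bool  [subst: {-} | 2 pending]
  clash: ((d -> c) -> (c -> b)) vs Bool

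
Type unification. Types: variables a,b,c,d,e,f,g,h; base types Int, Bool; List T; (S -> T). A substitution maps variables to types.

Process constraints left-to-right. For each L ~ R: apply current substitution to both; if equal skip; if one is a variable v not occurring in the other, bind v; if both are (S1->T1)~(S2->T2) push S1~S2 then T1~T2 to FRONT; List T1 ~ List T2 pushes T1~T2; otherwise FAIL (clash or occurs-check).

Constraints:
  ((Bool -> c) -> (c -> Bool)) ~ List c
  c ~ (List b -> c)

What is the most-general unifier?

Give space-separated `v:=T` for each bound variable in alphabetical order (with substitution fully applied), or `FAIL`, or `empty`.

Answer: FAIL

Derivation:
step 1: unify ((Bool -> c) -> (c -> Bool)) ~ List c  [subst: {-} | 1 pending]
  clash: ((Bool -> c) -> (c -> Bool)) vs List c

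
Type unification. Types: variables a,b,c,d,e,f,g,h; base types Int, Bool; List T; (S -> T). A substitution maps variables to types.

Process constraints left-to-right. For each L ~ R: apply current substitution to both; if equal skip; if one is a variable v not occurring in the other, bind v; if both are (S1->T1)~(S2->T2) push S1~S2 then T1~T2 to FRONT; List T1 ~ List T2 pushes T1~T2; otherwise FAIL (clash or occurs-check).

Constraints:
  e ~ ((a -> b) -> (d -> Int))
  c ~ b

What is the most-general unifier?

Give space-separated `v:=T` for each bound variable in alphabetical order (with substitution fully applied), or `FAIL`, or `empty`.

step 1: unify e ~ ((a -> b) -> (d -> Int))  [subst: {-} | 1 pending]
  bind e := ((a -> b) -> (d -> Int))
step 2: unify c ~ b  [subst: {e:=((a -> b) -> (d -> Int))} | 0 pending]
  bind c := b

Answer: c:=b e:=((a -> b) -> (d -> Int))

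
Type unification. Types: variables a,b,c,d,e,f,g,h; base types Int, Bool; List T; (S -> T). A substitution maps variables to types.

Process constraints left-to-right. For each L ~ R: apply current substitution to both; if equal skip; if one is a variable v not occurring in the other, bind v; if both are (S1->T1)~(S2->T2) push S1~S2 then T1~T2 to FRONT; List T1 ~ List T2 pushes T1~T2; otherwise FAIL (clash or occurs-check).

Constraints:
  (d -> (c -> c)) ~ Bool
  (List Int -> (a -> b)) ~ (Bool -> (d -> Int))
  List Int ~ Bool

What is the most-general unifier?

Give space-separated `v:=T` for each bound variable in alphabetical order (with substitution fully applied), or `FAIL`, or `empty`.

step 1: unify (d -> (c -> c)) ~ Bool  [subst: {-} | 2 pending]
  clash: (d -> (c -> c)) vs Bool

Answer: FAIL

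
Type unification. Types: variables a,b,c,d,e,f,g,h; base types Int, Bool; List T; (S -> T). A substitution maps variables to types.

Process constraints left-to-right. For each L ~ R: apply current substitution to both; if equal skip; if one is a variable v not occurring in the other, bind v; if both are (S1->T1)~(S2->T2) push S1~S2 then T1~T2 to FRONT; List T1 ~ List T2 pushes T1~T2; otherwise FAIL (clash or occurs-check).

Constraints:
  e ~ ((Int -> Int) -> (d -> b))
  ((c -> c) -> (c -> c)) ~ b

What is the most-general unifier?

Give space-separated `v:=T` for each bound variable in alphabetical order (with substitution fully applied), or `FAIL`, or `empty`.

Answer: b:=((c -> c) -> (c -> c)) e:=((Int -> Int) -> (d -> ((c -> c) -> (c -> c))))

Derivation:
step 1: unify e ~ ((Int -> Int) -> (d -> b))  [subst: {-} | 1 pending]
  bind e := ((Int -> Int) -> (d -> b))
step 2: unify ((c -> c) -> (c -> c)) ~ b  [subst: {e:=((Int -> Int) -> (d -> b))} | 0 pending]
  bind b := ((c -> c) -> (c -> c))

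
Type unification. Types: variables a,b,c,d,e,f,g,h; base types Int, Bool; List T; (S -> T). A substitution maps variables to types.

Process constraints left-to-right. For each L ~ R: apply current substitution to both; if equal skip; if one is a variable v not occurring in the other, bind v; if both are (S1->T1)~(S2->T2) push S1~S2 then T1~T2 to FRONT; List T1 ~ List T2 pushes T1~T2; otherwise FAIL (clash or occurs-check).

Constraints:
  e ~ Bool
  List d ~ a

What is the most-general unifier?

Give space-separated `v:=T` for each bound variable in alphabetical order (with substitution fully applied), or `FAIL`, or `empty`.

Answer: a:=List d e:=Bool

Derivation:
step 1: unify e ~ Bool  [subst: {-} | 1 pending]
  bind e := Bool
step 2: unify List d ~ a  [subst: {e:=Bool} | 0 pending]
  bind a := List d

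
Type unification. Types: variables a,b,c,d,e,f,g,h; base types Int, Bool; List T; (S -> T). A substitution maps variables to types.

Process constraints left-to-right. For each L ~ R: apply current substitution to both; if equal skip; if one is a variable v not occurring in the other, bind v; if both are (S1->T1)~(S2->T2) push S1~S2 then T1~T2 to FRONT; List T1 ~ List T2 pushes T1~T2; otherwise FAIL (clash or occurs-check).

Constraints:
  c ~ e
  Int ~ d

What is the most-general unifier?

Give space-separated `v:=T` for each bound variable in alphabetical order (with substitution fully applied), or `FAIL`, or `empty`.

step 1: unify c ~ e  [subst: {-} | 1 pending]
  bind c := e
step 2: unify Int ~ d  [subst: {c:=e} | 0 pending]
  bind d := Int

Answer: c:=e d:=Int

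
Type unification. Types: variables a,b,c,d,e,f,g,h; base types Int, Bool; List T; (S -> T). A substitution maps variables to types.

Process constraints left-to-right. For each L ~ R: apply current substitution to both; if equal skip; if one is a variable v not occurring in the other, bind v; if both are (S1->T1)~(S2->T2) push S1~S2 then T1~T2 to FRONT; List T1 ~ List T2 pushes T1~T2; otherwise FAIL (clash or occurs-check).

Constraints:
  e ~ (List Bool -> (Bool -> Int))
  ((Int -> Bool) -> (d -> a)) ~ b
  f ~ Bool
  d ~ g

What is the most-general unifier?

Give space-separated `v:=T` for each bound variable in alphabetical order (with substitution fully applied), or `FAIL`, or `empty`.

Answer: b:=((Int -> Bool) -> (g -> a)) d:=g e:=(List Bool -> (Bool -> Int)) f:=Bool

Derivation:
step 1: unify e ~ (List Bool -> (Bool -> Int))  [subst: {-} | 3 pending]
  bind e := (List Bool -> (Bool -> Int))
step 2: unify ((Int -> Bool) -> (d -> a)) ~ b  [subst: {e:=(List Bool -> (Bool -> Int))} | 2 pending]
  bind b := ((Int -> Bool) -> (d -> a))
step 3: unify f ~ Bool  [subst: {e:=(List Bool -> (Bool -> Int)), b:=((Int -> Bool) -> (d -> a))} | 1 pending]
  bind f := Bool
step 4: unify d ~ g  [subst: {e:=(List Bool -> (Bool -> Int)), b:=((Int -> Bool) -> (d -> a)), f:=Bool} | 0 pending]
  bind d := g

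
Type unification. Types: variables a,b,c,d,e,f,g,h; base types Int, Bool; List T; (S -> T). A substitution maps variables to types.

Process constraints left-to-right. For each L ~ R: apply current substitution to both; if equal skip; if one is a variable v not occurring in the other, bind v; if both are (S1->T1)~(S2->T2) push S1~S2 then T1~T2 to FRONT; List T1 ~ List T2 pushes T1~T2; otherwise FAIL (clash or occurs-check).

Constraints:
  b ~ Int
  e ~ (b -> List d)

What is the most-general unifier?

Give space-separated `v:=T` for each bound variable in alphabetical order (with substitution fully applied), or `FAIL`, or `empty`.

Answer: b:=Int e:=(Int -> List d)

Derivation:
step 1: unify b ~ Int  [subst: {-} | 1 pending]
  bind b := Int
step 2: unify e ~ (Int -> List d)  [subst: {b:=Int} | 0 pending]
  bind e := (Int -> List d)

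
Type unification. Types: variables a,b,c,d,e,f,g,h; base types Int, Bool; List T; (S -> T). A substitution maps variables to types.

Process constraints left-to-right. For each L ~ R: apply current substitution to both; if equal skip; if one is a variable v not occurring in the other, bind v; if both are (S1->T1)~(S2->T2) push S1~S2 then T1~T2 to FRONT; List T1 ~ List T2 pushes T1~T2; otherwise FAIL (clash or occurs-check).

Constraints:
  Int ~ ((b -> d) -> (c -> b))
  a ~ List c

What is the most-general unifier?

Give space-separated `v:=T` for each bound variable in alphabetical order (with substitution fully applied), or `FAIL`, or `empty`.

Answer: FAIL

Derivation:
step 1: unify Int ~ ((b -> d) -> (c -> b))  [subst: {-} | 1 pending]
  clash: Int vs ((b -> d) -> (c -> b))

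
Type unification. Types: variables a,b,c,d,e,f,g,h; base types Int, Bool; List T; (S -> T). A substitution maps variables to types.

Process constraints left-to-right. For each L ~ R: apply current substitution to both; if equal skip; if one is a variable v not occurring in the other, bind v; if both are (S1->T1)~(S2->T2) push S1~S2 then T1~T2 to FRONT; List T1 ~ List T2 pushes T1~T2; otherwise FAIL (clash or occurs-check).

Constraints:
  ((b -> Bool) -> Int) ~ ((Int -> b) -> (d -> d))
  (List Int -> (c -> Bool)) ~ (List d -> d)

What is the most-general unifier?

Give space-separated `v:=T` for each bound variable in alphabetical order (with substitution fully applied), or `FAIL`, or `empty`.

step 1: unify ((b -> Bool) -> Int) ~ ((Int -> b) -> (d -> d))  [subst: {-} | 1 pending]
  -> decompose arrow: push (b -> Bool)~(Int -> b), Int~(d -> d)
step 2: unify (b -> Bool) ~ (Int -> b)  [subst: {-} | 2 pending]
  -> decompose arrow: push b~Int, Bool~b
step 3: unify b ~ Int  [subst: {-} | 3 pending]
  bind b := Int
step 4: unify Bool ~ Int  [subst: {b:=Int} | 2 pending]
  clash: Bool vs Int

Answer: FAIL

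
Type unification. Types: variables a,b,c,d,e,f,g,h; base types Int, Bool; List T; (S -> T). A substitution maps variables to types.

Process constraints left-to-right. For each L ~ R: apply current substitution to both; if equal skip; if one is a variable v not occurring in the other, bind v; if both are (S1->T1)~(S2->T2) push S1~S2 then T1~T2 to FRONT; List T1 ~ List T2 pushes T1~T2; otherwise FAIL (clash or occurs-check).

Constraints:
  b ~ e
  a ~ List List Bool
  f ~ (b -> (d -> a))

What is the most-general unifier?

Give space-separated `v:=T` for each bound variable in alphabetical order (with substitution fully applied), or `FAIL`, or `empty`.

Answer: a:=List List Bool b:=e f:=(e -> (d -> List List Bool))

Derivation:
step 1: unify b ~ e  [subst: {-} | 2 pending]
  bind b := e
step 2: unify a ~ List List Bool  [subst: {b:=e} | 1 pending]
  bind a := List List Bool
step 3: unify f ~ (e -> (d -> List List Bool))  [subst: {b:=e, a:=List List Bool} | 0 pending]
  bind f := (e -> (d -> List List Bool))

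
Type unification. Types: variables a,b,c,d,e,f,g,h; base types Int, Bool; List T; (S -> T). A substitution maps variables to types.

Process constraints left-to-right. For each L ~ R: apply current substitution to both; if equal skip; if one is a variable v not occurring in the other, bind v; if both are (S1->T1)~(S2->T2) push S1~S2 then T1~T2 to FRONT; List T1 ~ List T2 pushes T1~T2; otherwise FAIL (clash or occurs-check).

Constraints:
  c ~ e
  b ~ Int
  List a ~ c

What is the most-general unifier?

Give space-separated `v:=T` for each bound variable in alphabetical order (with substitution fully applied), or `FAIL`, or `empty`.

Answer: b:=Int c:=List a e:=List a

Derivation:
step 1: unify c ~ e  [subst: {-} | 2 pending]
  bind c := e
step 2: unify b ~ Int  [subst: {c:=e} | 1 pending]
  bind b := Int
step 3: unify List a ~ e  [subst: {c:=e, b:=Int} | 0 pending]
  bind e := List a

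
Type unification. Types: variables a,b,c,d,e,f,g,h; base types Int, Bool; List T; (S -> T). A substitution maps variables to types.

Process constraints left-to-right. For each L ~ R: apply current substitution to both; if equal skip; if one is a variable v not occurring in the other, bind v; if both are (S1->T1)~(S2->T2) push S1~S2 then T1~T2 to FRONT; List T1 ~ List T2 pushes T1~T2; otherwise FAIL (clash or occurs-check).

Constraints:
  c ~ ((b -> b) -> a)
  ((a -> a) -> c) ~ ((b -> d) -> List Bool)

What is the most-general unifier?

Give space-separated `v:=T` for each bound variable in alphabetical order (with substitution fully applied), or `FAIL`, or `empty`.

Answer: FAIL

Derivation:
step 1: unify c ~ ((b -> b) -> a)  [subst: {-} | 1 pending]
  bind c := ((b -> b) -> a)
step 2: unify ((a -> a) -> ((b -> b) -> a)) ~ ((b -> d) -> List Bool)  [subst: {c:=((b -> b) -> a)} | 0 pending]
  -> decompose arrow: push (a -> a)~(b -> d), ((b -> b) -> a)~List Bool
step 3: unify (a -> a) ~ (b -> d)  [subst: {c:=((b -> b) -> a)} | 1 pending]
  -> decompose arrow: push a~b, a~d
step 4: unify a ~ b  [subst: {c:=((b -> b) -> a)} | 2 pending]
  bind a := b
step 5: unify b ~ d  [subst: {c:=((b -> b) -> a), a:=b} | 1 pending]
  bind b := d
step 6: unify ((d -> d) -> d) ~ List Bool  [subst: {c:=((b -> b) -> a), a:=b, b:=d} | 0 pending]
  clash: ((d -> d) -> d) vs List Bool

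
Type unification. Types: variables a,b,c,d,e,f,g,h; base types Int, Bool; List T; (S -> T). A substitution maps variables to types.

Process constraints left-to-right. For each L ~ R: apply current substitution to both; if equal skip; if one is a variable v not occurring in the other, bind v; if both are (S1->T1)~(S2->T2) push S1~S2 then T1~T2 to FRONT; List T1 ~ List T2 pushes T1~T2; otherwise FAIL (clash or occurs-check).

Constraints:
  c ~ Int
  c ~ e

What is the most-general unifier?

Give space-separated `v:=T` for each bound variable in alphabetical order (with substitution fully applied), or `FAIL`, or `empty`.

step 1: unify c ~ Int  [subst: {-} | 1 pending]
  bind c := Int
step 2: unify Int ~ e  [subst: {c:=Int} | 0 pending]
  bind e := Int

Answer: c:=Int e:=Int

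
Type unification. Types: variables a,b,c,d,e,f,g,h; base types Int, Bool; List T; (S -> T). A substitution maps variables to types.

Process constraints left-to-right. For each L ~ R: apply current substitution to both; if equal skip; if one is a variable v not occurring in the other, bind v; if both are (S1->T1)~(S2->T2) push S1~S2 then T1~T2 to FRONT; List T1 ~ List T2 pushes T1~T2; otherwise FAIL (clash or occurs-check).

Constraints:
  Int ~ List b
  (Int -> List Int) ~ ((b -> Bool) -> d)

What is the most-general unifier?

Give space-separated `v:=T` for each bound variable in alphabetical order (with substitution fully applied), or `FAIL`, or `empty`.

Answer: FAIL

Derivation:
step 1: unify Int ~ List b  [subst: {-} | 1 pending]
  clash: Int vs List b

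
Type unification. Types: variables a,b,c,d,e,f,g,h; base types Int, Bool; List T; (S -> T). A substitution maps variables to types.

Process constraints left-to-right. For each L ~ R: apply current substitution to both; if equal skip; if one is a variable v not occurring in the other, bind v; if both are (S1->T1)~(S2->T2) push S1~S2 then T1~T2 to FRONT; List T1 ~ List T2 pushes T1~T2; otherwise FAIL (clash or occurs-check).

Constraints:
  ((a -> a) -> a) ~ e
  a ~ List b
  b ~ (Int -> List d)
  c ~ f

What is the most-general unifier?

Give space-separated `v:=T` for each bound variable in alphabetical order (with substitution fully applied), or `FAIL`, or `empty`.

step 1: unify ((a -> a) -> a) ~ e  [subst: {-} | 3 pending]
  bind e := ((a -> a) -> a)
step 2: unify a ~ List b  [subst: {e:=((a -> a) -> a)} | 2 pending]
  bind a := List b
step 3: unify b ~ (Int -> List d)  [subst: {e:=((a -> a) -> a), a:=List b} | 1 pending]
  bind b := (Int -> List d)
step 4: unify c ~ f  [subst: {e:=((a -> a) -> a), a:=List b, b:=(Int -> List d)} | 0 pending]
  bind c := f

Answer: a:=List (Int -> List d) b:=(Int -> List d) c:=f e:=((List (Int -> List d) -> List (Int -> List d)) -> List (Int -> List d))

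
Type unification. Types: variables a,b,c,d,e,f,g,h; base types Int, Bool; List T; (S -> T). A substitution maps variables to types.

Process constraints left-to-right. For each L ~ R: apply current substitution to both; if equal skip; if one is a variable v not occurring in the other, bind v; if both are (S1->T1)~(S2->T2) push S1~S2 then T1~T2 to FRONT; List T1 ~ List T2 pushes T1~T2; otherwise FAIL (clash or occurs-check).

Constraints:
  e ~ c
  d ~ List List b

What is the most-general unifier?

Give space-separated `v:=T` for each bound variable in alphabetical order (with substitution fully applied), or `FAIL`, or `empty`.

Answer: d:=List List b e:=c

Derivation:
step 1: unify e ~ c  [subst: {-} | 1 pending]
  bind e := c
step 2: unify d ~ List List b  [subst: {e:=c} | 0 pending]
  bind d := List List b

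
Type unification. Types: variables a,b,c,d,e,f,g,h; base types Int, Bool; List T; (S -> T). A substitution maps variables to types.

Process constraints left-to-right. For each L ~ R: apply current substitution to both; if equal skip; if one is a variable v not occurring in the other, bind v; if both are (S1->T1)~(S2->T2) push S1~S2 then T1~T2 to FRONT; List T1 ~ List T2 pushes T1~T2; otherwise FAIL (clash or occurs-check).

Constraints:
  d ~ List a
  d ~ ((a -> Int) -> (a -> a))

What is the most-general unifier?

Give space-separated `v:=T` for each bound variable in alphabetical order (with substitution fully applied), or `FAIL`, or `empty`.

Answer: FAIL

Derivation:
step 1: unify d ~ List a  [subst: {-} | 1 pending]
  bind d := List a
step 2: unify List a ~ ((a -> Int) -> (a -> a))  [subst: {d:=List a} | 0 pending]
  clash: List a vs ((a -> Int) -> (a -> a))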